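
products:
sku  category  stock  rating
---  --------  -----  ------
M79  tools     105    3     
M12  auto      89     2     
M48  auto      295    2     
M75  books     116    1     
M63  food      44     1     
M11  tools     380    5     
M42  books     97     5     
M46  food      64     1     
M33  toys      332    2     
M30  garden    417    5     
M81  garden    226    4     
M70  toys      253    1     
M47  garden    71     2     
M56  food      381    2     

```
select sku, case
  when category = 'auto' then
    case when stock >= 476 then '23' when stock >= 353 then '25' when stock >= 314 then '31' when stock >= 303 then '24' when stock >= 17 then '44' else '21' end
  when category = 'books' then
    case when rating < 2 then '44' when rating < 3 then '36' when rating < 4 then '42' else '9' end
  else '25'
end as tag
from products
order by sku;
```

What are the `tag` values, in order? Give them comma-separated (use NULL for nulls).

25, 44, 25, 25, 9, 25, 25, 44, 25, 25, 25, 44, 25, 25

sku=M11: category='tools' → outer ELSE → 25
sku=M12: category='auto' → inner[stock >= 17] → 44
sku=M30: category='garden' → outer ELSE → 25
sku=M33: category='toys' → outer ELSE → 25
sku=M42: category='books' → inner[ELSE] → 9
sku=M46: category='food' → outer ELSE → 25
sku=M47: category='garden' → outer ELSE → 25
sku=M48: category='auto' → inner[stock >= 17] → 44
sku=M56: category='food' → outer ELSE → 25
sku=M63: category='food' → outer ELSE → 25
sku=M70: category='toys' → outer ELSE → 25
sku=M75: category='books' → inner[rating < 2] → 44
sku=M79: category='tools' → outer ELSE → 25
sku=M81: category='garden' → outer ELSE → 25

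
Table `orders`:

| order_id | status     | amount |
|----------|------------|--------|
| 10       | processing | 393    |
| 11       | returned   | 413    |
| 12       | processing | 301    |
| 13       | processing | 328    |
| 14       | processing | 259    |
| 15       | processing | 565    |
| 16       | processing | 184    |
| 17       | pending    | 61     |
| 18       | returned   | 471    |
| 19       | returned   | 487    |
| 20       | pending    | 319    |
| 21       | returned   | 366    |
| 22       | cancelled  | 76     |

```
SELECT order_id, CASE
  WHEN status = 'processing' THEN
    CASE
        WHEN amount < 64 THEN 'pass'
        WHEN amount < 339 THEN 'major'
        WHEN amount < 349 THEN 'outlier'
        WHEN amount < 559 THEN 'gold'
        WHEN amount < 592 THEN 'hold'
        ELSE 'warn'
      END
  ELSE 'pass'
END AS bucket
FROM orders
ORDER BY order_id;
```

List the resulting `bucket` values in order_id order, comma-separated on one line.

gold, pass, major, major, major, hold, major, pass, pass, pass, pass, pass, pass

order_id=10: status='processing' → inner[amount < 559] → gold
order_id=11: status='returned' → outer ELSE → pass
order_id=12: status='processing' → inner[amount < 339] → major
order_id=13: status='processing' → inner[amount < 339] → major
order_id=14: status='processing' → inner[amount < 339] → major
order_id=15: status='processing' → inner[amount < 592] → hold
order_id=16: status='processing' → inner[amount < 339] → major
order_id=17: status='pending' → outer ELSE → pass
order_id=18: status='returned' → outer ELSE → pass
order_id=19: status='returned' → outer ELSE → pass
order_id=20: status='pending' → outer ELSE → pass
order_id=21: status='returned' → outer ELSE → pass
order_id=22: status='cancelled' → outer ELSE → pass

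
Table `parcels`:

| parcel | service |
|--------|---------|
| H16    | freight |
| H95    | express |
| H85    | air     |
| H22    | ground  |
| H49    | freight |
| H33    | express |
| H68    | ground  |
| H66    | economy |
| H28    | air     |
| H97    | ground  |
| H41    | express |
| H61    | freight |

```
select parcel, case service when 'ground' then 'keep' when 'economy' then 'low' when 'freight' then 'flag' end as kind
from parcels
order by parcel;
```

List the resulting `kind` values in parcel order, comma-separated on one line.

parcel=H16: service='freight' → flag
parcel=H22: service='ground' → keep
parcel=H28: (no match → NULL) → NULL
parcel=H33: (no match → NULL) → NULL
parcel=H41: (no match → NULL) → NULL
parcel=H49: service='freight' → flag
parcel=H61: service='freight' → flag
parcel=H66: service='economy' → low
parcel=H68: service='ground' → keep
parcel=H85: (no match → NULL) → NULL
parcel=H95: (no match → NULL) → NULL
parcel=H97: service='ground' → keep

flag, keep, NULL, NULL, NULL, flag, flag, low, keep, NULL, NULL, keep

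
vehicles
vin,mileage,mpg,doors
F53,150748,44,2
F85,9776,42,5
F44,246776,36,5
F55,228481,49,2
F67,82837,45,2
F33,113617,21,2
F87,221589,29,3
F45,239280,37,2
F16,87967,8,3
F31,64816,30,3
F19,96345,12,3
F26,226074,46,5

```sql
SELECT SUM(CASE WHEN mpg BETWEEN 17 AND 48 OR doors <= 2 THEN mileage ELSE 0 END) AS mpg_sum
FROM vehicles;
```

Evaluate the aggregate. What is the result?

1583994

vin=F53: ✓ → 150748
vin=F85: ✓ → 9776
vin=F44: ✓ → 246776
vin=F55: ✓ → 228481
vin=F67: ✓ → 82837
vin=F33: ✓ → 113617
vin=F87: ✓ → 221589
vin=F45: ✓ → 239280
vin=F16: ✗
vin=F31: ✓ → 64816
vin=F19: ✗
vin=F26: ✓ → 226074
mpg_sum = 150748 + 9776 + 246776 + 228481 + 82837 + 113617 + 221589 + 239280 + 64816 + 226074 = 1583994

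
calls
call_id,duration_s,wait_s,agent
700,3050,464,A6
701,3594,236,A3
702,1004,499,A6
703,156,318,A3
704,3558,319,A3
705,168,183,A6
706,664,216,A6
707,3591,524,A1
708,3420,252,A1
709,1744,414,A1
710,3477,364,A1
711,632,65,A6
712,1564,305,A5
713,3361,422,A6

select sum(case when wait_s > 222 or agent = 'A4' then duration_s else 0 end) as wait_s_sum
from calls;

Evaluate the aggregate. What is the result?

28519

call_id=700: ✓ → 3050
call_id=701: ✓ → 3594
call_id=702: ✓ → 1004
call_id=703: ✓ → 156
call_id=704: ✓ → 3558
call_id=705: ✗
call_id=706: ✗
call_id=707: ✓ → 3591
call_id=708: ✓ → 3420
call_id=709: ✓ → 1744
call_id=710: ✓ → 3477
call_id=711: ✗
call_id=712: ✓ → 1564
call_id=713: ✓ → 3361
wait_s_sum = 3050 + 3594 + 1004 + 156 + 3558 + 3591 + 3420 + 1744 + 3477 + 1564 + 3361 = 28519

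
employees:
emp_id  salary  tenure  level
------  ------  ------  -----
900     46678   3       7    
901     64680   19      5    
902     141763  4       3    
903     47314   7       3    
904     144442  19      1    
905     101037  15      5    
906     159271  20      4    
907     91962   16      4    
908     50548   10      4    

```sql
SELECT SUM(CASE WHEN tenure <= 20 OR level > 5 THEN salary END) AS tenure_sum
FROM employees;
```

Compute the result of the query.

emp_id=900: ✓ → 46678
emp_id=901: ✓ → 64680
emp_id=902: ✓ → 141763
emp_id=903: ✓ → 47314
emp_id=904: ✓ → 144442
emp_id=905: ✓ → 101037
emp_id=906: ✓ → 159271
emp_id=907: ✓ → 91962
emp_id=908: ✓ → 50548
tenure_sum = 46678 + 64680 + 141763 + 47314 + 144442 + 101037 + 159271 + 91962 + 50548 = 847695

847695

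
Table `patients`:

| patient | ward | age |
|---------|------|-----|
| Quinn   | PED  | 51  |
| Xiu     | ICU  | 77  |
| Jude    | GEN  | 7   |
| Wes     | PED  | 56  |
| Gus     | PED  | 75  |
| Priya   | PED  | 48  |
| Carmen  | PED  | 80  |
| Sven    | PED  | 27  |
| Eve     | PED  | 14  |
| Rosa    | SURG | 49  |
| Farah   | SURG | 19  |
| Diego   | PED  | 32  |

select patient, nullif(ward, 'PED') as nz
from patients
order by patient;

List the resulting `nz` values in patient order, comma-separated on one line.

NULL, NULL, NULL, SURG, NULL, GEN, NULL, NULL, SURG, NULL, NULL, ICU

patient=Carmen: ward=PED vs PED: equal → NULL
patient=Diego: ward=PED vs PED: equal → NULL
patient=Eve: ward=PED vs PED: equal → NULL
patient=Farah: ward=SURG vs PED: differ → SURG
patient=Gus: ward=PED vs PED: equal → NULL
patient=Jude: ward=GEN vs PED: differ → GEN
patient=Priya: ward=PED vs PED: equal → NULL
patient=Quinn: ward=PED vs PED: equal → NULL
patient=Rosa: ward=SURG vs PED: differ → SURG
patient=Sven: ward=PED vs PED: equal → NULL
patient=Wes: ward=PED vs PED: equal → NULL
patient=Xiu: ward=ICU vs PED: differ → ICU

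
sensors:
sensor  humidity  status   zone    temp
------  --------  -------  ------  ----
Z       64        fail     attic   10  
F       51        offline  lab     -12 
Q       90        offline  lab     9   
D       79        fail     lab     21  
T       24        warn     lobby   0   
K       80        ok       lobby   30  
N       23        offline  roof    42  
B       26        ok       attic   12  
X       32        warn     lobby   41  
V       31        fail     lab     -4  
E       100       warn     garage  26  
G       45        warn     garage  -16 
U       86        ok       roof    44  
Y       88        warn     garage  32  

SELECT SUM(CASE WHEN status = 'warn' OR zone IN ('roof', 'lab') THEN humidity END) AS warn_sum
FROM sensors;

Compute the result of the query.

sensor=Z: ✗
sensor=F: ✓ → 51
sensor=Q: ✓ → 90
sensor=D: ✓ → 79
sensor=T: ✓ → 24
sensor=K: ✗
sensor=N: ✓ → 23
sensor=B: ✗
sensor=X: ✓ → 32
sensor=V: ✓ → 31
sensor=E: ✓ → 100
sensor=G: ✓ → 45
sensor=U: ✓ → 86
sensor=Y: ✓ → 88
warn_sum = 51 + 90 + 79 + 24 + 23 + 32 + 31 + 100 + 45 + 86 + 88 = 649

649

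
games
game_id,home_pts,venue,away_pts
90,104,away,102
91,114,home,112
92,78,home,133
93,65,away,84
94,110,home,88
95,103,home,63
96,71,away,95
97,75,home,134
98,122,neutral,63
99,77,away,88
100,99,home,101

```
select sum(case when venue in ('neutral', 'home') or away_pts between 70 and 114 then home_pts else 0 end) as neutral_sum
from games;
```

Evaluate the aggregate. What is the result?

game_id=90: ✓ → 104
game_id=91: ✓ → 114
game_id=92: ✓ → 78
game_id=93: ✓ → 65
game_id=94: ✓ → 110
game_id=95: ✓ → 103
game_id=96: ✓ → 71
game_id=97: ✓ → 75
game_id=98: ✓ → 122
game_id=99: ✓ → 77
game_id=100: ✓ → 99
neutral_sum = 104 + 114 + 78 + 65 + 110 + 103 + 71 + 75 + 122 + 77 + 99 = 1018

1018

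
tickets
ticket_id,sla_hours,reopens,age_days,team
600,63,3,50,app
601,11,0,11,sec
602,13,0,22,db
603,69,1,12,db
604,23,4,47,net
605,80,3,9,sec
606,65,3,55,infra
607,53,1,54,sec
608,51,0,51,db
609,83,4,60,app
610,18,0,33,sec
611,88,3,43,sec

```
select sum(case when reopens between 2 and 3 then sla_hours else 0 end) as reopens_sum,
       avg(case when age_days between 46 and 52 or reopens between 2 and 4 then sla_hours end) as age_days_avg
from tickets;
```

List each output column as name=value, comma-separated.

[reopens_sum: reopens between 2 and 3]
ticket_id=600: ✓ → 63
ticket_id=601: ✗
ticket_id=602: ✗
ticket_id=603: ✗
ticket_id=604: ✗
ticket_id=605: ✓ → 80
ticket_id=606: ✓ → 65
ticket_id=607: ✗
ticket_id=608: ✗
ticket_id=609: ✗
ticket_id=610: ✗
ticket_id=611: ✓ → 88
reopens_sum = 63 + 80 + 65 + 88 = 296
—
[age_days_avg: age_days between 46 and 52 or reopens between 2 and 4]
ticket_id=600: ✓ → 63
ticket_id=601: ✗
ticket_id=602: ✗
ticket_id=603: ✗
ticket_id=604: ✓ → 23
ticket_id=605: ✓ → 80
ticket_id=606: ✓ → 65
ticket_id=607: ✗
ticket_id=608: ✓ → 51
ticket_id=609: ✓ → 83
ticket_id=610: ✗
ticket_id=611: ✓ → 88
age_days_avg = (63 + 23 + 80 + 65 + 51 + 83 + 88) / 7 = 64.7142857143

reopens_sum=296, age_days_avg=64.7142857143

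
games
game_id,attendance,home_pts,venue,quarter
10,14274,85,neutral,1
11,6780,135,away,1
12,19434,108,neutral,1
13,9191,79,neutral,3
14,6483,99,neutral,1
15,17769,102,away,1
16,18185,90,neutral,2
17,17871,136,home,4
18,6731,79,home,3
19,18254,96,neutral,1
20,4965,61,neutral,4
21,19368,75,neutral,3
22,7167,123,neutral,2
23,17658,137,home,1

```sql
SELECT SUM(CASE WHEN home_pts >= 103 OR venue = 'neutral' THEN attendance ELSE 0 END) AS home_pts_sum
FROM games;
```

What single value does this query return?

game_id=10: ✓ → 14274
game_id=11: ✓ → 6780
game_id=12: ✓ → 19434
game_id=13: ✓ → 9191
game_id=14: ✓ → 6483
game_id=15: ✗
game_id=16: ✓ → 18185
game_id=17: ✓ → 17871
game_id=18: ✗
game_id=19: ✓ → 18254
game_id=20: ✓ → 4965
game_id=21: ✓ → 19368
game_id=22: ✓ → 7167
game_id=23: ✓ → 17658
home_pts_sum = 14274 + 6780 + 19434 + 9191 + 6483 + 18185 + 17871 + 18254 + 4965 + 19368 + 7167 + 17658 = 159630

159630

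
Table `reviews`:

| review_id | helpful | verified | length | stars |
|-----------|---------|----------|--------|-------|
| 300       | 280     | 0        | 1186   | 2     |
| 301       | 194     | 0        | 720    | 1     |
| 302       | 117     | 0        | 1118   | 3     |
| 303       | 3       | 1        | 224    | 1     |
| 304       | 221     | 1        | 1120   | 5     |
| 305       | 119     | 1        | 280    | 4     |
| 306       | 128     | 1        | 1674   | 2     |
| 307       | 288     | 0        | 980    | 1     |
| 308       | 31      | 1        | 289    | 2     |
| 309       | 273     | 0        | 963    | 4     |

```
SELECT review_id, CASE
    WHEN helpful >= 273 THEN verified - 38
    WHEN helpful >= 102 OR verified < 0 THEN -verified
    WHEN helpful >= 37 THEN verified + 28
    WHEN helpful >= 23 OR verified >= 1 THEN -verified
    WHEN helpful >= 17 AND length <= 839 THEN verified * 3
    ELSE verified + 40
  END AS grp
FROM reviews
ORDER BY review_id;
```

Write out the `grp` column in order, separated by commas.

review_id=300: helpful >= 273 → -38
review_id=301: helpful >= 102 OR verified < 0 → 0
review_id=302: helpful >= 102 OR verified < 0 → 0
review_id=303: helpful >= 23 OR verified >= 1 → -1
review_id=304: helpful >= 102 OR verified < 0 → -1
review_id=305: helpful >= 102 OR verified < 0 → -1
review_id=306: helpful >= 102 OR verified < 0 → -1
review_id=307: helpful >= 273 → -38
review_id=308: helpful >= 23 OR verified >= 1 → -1
review_id=309: helpful >= 273 → -38

-38, 0, 0, -1, -1, -1, -1, -38, -1, -38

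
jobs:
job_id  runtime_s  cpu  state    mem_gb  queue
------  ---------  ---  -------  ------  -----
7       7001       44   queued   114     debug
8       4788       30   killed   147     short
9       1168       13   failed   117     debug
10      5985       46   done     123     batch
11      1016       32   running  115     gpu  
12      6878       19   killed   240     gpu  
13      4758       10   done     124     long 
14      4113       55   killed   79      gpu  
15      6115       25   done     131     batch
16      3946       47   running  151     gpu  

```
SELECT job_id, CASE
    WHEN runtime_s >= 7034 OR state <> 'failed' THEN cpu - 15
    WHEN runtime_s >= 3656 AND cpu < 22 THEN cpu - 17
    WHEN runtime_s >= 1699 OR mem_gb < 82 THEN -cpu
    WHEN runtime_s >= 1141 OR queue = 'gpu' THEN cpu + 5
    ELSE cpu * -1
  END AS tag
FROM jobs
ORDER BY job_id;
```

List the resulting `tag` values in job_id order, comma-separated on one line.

job_id=7: runtime_s >= 7034 OR state <> 'failed' → 29
job_id=8: runtime_s >= 7034 OR state <> 'failed' → 15
job_id=9: runtime_s >= 1141 OR queue = 'gpu' → 18
job_id=10: runtime_s >= 7034 OR state <> 'failed' → 31
job_id=11: runtime_s >= 7034 OR state <> 'failed' → 17
job_id=12: runtime_s >= 7034 OR state <> 'failed' → 4
job_id=13: runtime_s >= 7034 OR state <> 'failed' → -5
job_id=14: runtime_s >= 7034 OR state <> 'failed' → 40
job_id=15: runtime_s >= 7034 OR state <> 'failed' → 10
job_id=16: runtime_s >= 7034 OR state <> 'failed' → 32

29, 15, 18, 31, 17, 4, -5, 40, 10, 32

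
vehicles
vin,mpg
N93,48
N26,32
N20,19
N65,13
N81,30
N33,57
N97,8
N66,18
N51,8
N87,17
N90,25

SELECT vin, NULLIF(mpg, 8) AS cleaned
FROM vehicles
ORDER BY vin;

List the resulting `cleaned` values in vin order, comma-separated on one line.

vin=N20: mpg=19 vs 8: differ → 19
vin=N26: mpg=32 vs 8: differ → 32
vin=N33: mpg=57 vs 8: differ → 57
vin=N51: mpg=8 vs 8: equal → NULL
vin=N65: mpg=13 vs 8: differ → 13
vin=N66: mpg=18 vs 8: differ → 18
vin=N81: mpg=30 vs 8: differ → 30
vin=N87: mpg=17 vs 8: differ → 17
vin=N90: mpg=25 vs 8: differ → 25
vin=N93: mpg=48 vs 8: differ → 48
vin=N97: mpg=8 vs 8: equal → NULL

19, 32, 57, NULL, 13, 18, 30, 17, 25, 48, NULL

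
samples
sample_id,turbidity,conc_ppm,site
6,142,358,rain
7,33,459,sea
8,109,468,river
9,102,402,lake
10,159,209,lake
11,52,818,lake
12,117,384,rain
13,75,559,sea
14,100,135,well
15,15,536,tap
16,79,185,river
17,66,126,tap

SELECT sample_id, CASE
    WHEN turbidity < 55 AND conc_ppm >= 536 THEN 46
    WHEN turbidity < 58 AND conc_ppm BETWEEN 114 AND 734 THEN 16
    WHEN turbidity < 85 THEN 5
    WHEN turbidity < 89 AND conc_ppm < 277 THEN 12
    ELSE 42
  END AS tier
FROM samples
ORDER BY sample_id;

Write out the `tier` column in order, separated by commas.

sample_id=6: ELSE → 42
sample_id=7: turbidity < 58 AND conc_ppm BETWEEN 114 AND 734 → 16
sample_id=8: ELSE → 42
sample_id=9: ELSE → 42
sample_id=10: ELSE → 42
sample_id=11: turbidity < 55 AND conc_ppm >= 536 → 46
sample_id=12: ELSE → 42
sample_id=13: turbidity < 85 → 5
sample_id=14: ELSE → 42
sample_id=15: turbidity < 55 AND conc_ppm >= 536 → 46
sample_id=16: turbidity < 85 → 5
sample_id=17: turbidity < 85 → 5

42, 16, 42, 42, 42, 46, 42, 5, 42, 46, 5, 5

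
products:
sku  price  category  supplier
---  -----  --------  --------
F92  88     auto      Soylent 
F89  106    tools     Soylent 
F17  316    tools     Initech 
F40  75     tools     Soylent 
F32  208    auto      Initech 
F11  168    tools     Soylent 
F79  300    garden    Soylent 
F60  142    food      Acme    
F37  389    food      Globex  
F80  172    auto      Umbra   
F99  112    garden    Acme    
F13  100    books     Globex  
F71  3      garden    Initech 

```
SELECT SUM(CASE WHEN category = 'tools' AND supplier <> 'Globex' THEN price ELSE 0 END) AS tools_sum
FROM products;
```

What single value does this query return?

sku=F92: ✗
sku=F89: ✓ → 106
sku=F17: ✓ → 316
sku=F40: ✓ → 75
sku=F32: ✗
sku=F11: ✓ → 168
sku=F79: ✗
sku=F60: ✗
sku=F37: ✗
sku=F80: ✗
sku=F99: ✗
sku=F13: ✗
sku=F71: ✗
tools_sum = 106 + 316 + 75 + 168 = 665

665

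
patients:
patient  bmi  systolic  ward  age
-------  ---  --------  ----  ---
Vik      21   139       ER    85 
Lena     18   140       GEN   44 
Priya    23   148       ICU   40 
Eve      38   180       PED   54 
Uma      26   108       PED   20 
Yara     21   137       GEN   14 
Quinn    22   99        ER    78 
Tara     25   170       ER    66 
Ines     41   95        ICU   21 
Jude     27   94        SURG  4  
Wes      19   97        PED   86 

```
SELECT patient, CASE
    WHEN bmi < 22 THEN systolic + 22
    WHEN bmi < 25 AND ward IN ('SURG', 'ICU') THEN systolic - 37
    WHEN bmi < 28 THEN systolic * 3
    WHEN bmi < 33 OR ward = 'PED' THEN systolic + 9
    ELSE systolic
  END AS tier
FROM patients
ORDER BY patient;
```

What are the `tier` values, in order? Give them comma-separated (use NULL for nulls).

189, 95, 282, 162, 111, 297, 510, 324, 161, 119, 159

patient=Eve: bmi < 33 OR ward = 'PED' → 189
patient=Ines: ELSE → 95
patient=Jude: bmi < 28 → 282
patient=Lena: bmi < 22 → 162
patient=Priya: bmi < 25 AND ward IN ('SURG', 'ICU') → 111
patient=Quinn: bmi < 28 → 297
patient=Tara: bmi < 28 → 510
patient=Uma: bmi < 28 → 324
patient=Vik: bmi < 22 → 161
patient=Wes: bmi < 22 → 119
patient=Yara: bmi < 22 → 159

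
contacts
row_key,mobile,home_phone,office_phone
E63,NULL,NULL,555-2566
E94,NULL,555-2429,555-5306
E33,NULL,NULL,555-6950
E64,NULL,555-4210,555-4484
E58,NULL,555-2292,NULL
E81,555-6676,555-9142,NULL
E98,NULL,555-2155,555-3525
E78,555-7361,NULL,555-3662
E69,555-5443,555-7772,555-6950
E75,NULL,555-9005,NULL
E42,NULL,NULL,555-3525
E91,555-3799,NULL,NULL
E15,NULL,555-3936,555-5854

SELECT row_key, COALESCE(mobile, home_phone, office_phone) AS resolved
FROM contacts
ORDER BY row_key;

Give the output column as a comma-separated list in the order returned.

row_key=E15: mobile=NULL, home_phone=555-3936 → 555-3936
row_key=E33: mobile=NULL, home_phone=NULL, office_phone=555-6950 → 555-6950
row_key=E42: mobile=NULL, home_phone=NULL, office_phone=555-3525 → 555-3525
row_key=E58: mobile=NULL, home_phone=555-2292 → 555-2292
row_key=E63: mobile=NULL, home_phone=NULL, office_phone=555-2566 → 555-2566
row_key=E64: mobile=NULL, home_phone=555-4210 → 555-4210
row_key=E69: mobile=555-5443 → 555-5443
row_key=E75: mobile=NULL, home_phone=555-9005 → 555-9005
row_key=E78: mobile=555-7361 → 555-7361
row_key=E81: mobile=555-6676 → 555-6676
row_key=E91: mobile=555-3799 → 555-3799
row_key=E94: mobile=NULL, home_phone=555-2429 → 555-2429
row_key=E98: mobile=NULL, home_phone=555-2155 → 555-2155

555-3936, 555-6950, 555-3525, 555-2292, 555-2566, 555-4210, 555-5443, 555-9005, 555-7361, 555-6676, 555-3799, 555-2429, 555-2155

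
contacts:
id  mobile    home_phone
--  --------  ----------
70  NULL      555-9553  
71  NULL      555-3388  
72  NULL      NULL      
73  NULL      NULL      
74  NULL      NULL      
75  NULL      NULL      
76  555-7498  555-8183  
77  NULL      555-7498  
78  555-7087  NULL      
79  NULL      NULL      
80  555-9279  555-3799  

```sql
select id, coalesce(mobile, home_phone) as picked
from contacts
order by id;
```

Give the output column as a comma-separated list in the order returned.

555-9553, 555-3388, NULL, NULL, NULL, NULL, 555-7498, 555-7498, 555-7087, NULL, 555-9279

id=70: mobile=NULL, home_phone=555-9553 → 555-9553
id=71: mobile=NULL, home_phone=555-3388 → 555-3388
id=72: mobile=NULL, home_phone=NULL (all NULL) → NULL
id=73: mobile=NULL, home_phone=NULL (all NULL) → NULL
id=74: mobile=NULL, home_phone=NULL (all NULL) → NULL
id=75: mobile=NULL, home_phone=NULL (all NULL) → NULL
id=76: mobile=555-7498 → 555-7498
id=77: mobile=NULL, home_phone=555-7498 → 555-7498
id=78: mobile=555-7087 → 555-7087
id=79: mobile=NULL, home_phone=NULL (all NULL) → NULL
id=80: mobile=555-9279 → 555-9279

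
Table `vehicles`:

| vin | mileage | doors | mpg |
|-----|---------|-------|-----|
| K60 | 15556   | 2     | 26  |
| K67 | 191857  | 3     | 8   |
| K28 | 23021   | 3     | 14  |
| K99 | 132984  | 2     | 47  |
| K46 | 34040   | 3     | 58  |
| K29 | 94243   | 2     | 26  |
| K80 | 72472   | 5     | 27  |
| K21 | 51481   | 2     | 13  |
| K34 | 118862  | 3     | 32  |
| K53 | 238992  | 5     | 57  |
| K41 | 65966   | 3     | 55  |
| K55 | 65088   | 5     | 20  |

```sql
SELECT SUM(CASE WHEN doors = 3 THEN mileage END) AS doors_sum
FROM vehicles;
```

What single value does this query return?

433746

vin=K60: ✗
vin=K67: ✓ → 191857
vin=K28: ✓ → 23021
vin=K99: ✗
vin=K46: ✓ → 34040
vin=K29: ✗
vin=K80: ✗
vin=K21: ✗
vin=K34: ✓ → 118862
vin=K53: ✗
vin=K41: ✓ → 65966
vin=K55: ✗
doors_sum = 191857 + 23021 + 34040 + 118862 + 65966 = 433746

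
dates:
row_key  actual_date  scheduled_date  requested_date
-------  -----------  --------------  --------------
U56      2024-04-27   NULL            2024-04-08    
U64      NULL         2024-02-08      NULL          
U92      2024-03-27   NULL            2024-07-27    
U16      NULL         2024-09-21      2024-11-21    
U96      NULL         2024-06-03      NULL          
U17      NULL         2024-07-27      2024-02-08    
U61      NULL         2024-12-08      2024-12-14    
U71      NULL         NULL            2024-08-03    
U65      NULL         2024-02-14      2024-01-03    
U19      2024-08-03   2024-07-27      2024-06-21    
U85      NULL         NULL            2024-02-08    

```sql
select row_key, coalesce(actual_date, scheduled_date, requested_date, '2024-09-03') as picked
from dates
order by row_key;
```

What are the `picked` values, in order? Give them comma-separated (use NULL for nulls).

2024-09-21, 2024-07-27, 2024-08-03, 2024-04-27, 2024-12-08, 2024-02-08, 2024-02-14, 2024-08-03, 2024-02-08, 2024-03-27, 2024-06-03

row_key=U16: actual_date=NULL, scheduled_date=2024-09-21 → 2024-09-21
row_key=U17: actual_date=NULL, scheduled_date=2024-07-27 → 2024-07-27
row_key=U19: actual_date=2024-08-03 → 2024-08-03
row_key=U56: actual_date=2024-04-27 → 2024-04-27
row_key=U61: actual_date=NULL, scheduled_date=2024-12-08 → 2024-12-08
row_key=U64: actual_date=NULL, scheduled_date=2024-02-08 → 2024-02-08
row_key=U65: actual_date=NULL, scheduled_date=2024-02-14 → 2024-02-14
row_key=U71: actual_date=NULL, scheduled_date=NULL, requested_date=2024-08-03 → 2024-08-03
row_key=U85: actual_date=NULL, scheduled_date=NULL, requested_date=2024-02-08 → 2024-02-08
row_key=U92: actual_date=2024-03-27 → 2024-03-27
row_key=U96: actual_date=NULL, scheduled_date=2024-06-03 → 2024-06-03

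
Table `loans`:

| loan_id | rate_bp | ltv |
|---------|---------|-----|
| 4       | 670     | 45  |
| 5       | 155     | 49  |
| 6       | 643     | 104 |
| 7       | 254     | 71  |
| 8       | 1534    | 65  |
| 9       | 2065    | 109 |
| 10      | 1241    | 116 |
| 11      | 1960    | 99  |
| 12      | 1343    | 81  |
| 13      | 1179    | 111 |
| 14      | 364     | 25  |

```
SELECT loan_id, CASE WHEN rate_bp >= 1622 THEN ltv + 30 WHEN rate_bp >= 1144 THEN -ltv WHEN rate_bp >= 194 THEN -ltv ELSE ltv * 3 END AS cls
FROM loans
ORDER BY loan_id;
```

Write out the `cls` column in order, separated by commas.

-45, 147, -104, -71, -65, 139, -116, 129, -81, -111, -25

loan_id=4: rate_bp >= 194 → -45
loan_id=5: ELSE → 147
loan_id=6: rate_bp >= 194 → -104
loan_id=7: rate_bp >= 194 → -71
loan_id=8: rate_bp >= 1144 → -65
loan_id=9: rate_bp >= 1622 → 139
loan_id=10: rate_bp >= 1144 → -116
loan_id=11: rate_bp >= 1622 → 129
loan_id=12: rate_bp >= 1144 → -81
loan_id=13: rate_bp >= 1144 → -111
loan_id=14: rate_bp >= 194 → -25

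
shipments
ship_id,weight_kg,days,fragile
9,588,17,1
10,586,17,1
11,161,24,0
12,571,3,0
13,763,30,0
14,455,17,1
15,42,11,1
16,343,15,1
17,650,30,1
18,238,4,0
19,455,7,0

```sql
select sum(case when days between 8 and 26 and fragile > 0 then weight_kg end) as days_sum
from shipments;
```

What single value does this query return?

2014

ship_id=9: ✓ → 588
ship_id=10: ✓ → 586
ship_id=11: ✗
ship_id=12: ✗
ship_id=13: ✗
ship_id=14: ✓ → 455
ship_id=15: ✓ → 42
ship_id=16: ✓ → 343
ship_id=17: ✗
ship_id=18: ✗
ship_id=19: ✗
days_sum = 588 + 586 + 455 + 42 + 343 = 2014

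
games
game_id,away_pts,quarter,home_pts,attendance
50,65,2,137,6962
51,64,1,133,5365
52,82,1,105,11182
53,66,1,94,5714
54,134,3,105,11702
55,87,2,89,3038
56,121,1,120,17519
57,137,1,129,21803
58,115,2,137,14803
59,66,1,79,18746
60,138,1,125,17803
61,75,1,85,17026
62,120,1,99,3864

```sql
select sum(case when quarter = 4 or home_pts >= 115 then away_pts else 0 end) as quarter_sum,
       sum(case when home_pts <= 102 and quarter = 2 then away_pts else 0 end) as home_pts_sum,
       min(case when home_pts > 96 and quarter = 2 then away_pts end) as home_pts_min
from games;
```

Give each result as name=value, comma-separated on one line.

[quarter_sum: quarter = 4 or home_pts >= 115]
game_id=50: ✓ → 65
game_id=51: ✓ → 64
game_id=52: ✗
game_id=53: ✗
game_id=54: ✗
game_id=55: ✗
game_id=56: ✓ → 121
game_id=57: ✓ → 137
game_id=58: ✓ → 115
game_id=59: ✗
game_id=60: ✓ → 138
game_id=61: ✗
game_id=62: ✗
quarter_sum = 65 + 64 + 121 + 137 + 115 + 138 = 640
—
[home_pts_sum: home_pts <= 102 and quarter = 2]
game_id=50: ✗
game_id=51: ✗
game_id=52: ✗
game_id=53: ✗
game_id=54: ✗
game_id=55: ✓ → 87
game_id=56: ✗
game_id=57: ✗
game_id=58: ✗
game_id=59: ✗
game_id=60: ✗
game_id=61: ✗
game_id=62: ✗
home_pts_sum = 87
—
[home_pts_min: home_pts > 96 and quarter = 2]
game_id=50: ✓ → 65
game_id=51: ✗
game_id=52: ✗
game_id=53: ✗
game_id=54: ✗
game_id=55: ✗
game_id=56: ✗
game_id=57: ✗
game_id=58: ✓ → 115
game_id=59: ✗
game_id=60: ✗
game_id=61: ✗
game_id=62: ✗
home_pts_min = MIN(65, 115) = 65

quarter_sum=640, home_pts_sum=87, home_pts_min=65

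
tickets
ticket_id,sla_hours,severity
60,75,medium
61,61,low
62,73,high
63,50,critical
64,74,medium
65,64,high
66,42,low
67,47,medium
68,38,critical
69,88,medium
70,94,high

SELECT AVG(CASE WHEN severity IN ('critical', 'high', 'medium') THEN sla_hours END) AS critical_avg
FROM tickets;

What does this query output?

ticket_id=60: ✓ → 75
ticket_id=61: ✗
ticket_id=62: ✓ → 73
ticket_id=63: ✓ → 50
ticket_id=64: ✓ → 74
ticket_id=65: ✓ → 64
ticket_id=66: ✗
ticket_id=67: ✓ → 47
ticket_id=68: ✓ → 38
ticket_id=69: ✓ → 88
ticket_id=70: ✓ → 94
critical_avg = (75 + 73 + 50 + 74 + 64 + 47 + 38 + 88 + 94) / 9 = 67

67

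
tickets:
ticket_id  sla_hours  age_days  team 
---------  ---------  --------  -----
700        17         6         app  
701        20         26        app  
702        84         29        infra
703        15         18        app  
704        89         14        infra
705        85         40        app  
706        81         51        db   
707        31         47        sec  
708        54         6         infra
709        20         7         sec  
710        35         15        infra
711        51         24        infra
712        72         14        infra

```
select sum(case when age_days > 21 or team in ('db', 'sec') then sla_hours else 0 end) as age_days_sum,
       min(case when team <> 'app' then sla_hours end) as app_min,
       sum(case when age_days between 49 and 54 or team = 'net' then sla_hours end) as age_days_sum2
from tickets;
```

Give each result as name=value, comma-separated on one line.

[age_days_sum: age_days > 21 or team in ('db', 'sec')]
ticket_id=700: ✗
ticket_id=701: ✓ → 20
ticket_id=702: ✓ → 84
ticket_id=703: ✗
ticket_id=704: ✗
ticket_id=705: ✓ → 85
ticket_id=706: ✓ → 81
ticket_id=707: ✓ → 31
ticket_id=708: ✗
ticket_id=709: ✓ → 20
ticket_id=710: ✗
ticket_id=711: ✓ → 51
ticket_id=712: ✗
age_days_sum = 20 + 84 + 85 + 81 + 31 + 20 + 51 = 372
—
[app_min: team <> 'app']
ticket_id=700: ✗
ticket_id=701: ✗
ticket_id=702: ✓ → 84
ticket_id=703: ✗
ticket_id=704: ✓ → 89
ticket_id=705: ✗
ticket_id=706: ✓ → 81
ticket_id=707: ✓ → 31
ticket_id=708: ✓ → 54
ticket_id=709: ✓ → 20
ticket_id=710: ✓ → 35
ticket_id=711: ✓ → 51
ticket_id=712: ✓ → 72
app_min = MIN(84, 89, 81, 31, 54, 20, 35, 51, 72) = 20
—
[age_days_sum2: age_days between 49 and 54 or team = 'net']
ticket_id=700: ✗
ticket_id=701: ✗
ticket_id=702: ✗
ticket_id=703: ✗
ticket_id=704: ✗
ticket_id=705: ✗
ticket_id=706: ✓ → 81
ticket_id=707: ✗
ticket_id=708: ✗
ticket_id=709: ✗
ticket_id=710: ✗
ticket_id=711: ✗
ticket_id=712: ✗
age_days_sum2 = 81

age_days_sum=372, app_min=20, age_days_sum2=81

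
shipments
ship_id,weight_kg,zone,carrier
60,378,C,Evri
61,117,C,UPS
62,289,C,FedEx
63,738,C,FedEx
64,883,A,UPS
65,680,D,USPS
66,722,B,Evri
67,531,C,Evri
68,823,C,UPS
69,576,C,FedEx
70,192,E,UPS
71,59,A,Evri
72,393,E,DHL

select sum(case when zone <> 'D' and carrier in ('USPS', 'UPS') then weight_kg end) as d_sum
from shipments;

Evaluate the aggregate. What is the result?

2015

ship_id=60: ✗
ship_id=61: ✓ → 117
ship_id=62: ✗
ship_id=63: ✗
ship_id=64: ✓ → 883
ship_id=65: ✗
ship_id=66: ✗
ship_id=67: ✗
ship_id=68: ✓ → 823
ship_id=69: ✗
ship_id=70: ✓ → 192
ship_id=71: ✗
ship_id=72: ✗
d_sum = 117 + 883 + 823 + 192 = 2015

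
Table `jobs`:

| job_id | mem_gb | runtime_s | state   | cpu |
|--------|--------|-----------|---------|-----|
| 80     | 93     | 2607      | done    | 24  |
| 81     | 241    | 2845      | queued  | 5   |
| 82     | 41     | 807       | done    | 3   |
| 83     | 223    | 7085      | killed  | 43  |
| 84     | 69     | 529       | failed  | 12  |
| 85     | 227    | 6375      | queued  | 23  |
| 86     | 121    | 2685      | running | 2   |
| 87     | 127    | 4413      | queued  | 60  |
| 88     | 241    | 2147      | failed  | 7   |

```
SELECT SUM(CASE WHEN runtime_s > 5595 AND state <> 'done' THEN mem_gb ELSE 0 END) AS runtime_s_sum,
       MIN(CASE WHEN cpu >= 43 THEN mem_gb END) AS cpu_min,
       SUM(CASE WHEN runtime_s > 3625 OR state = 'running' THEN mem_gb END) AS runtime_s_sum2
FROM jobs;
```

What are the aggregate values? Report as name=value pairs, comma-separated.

[runtime_s_sum: runtime_s > 5595 AND state <> 'done']
job_id=80: ✗
job_id=81: ✗
job_id=82: ✗
job_id=83: ✓ → 223
job_id=84: ✗
job_id=85: ✓ → 227
job_id=86: ✗
job_id=87: ✗
job_id=88: ✗
runtime_s_sum = 223 + 227 = 450
—
[cpu_min: cpu >= 43]
job_id=80: ✗
job_id=81: ✗
job_id=82: ✗
job_id=83: ✓ → 223
job_id=84: ✗
job_id=85: ✗
job_id=86: ✗
job_id=87: ✓ → 127
job_id=88: ✗
cpu_min = MIN(223, 127) = 127
—
[runtime_s_sum2: runtime_s > 3625 OR state = 'running']
job_id=80: ✗
job_id=81: ✗
job_id=82: ✗
job_id=83: ✓ → 223
job_id=84: ✗
job_id=85: ✓ → 227
job_id=86: ✓ → 121
job_id=87: ✓ → 127
job_id=88: ✗
runtime_s_sum2 = 223 + 227 + 121 + 127 = 698

runtime_s_sum=450, cpu_min=127, runtime_s_sum2=698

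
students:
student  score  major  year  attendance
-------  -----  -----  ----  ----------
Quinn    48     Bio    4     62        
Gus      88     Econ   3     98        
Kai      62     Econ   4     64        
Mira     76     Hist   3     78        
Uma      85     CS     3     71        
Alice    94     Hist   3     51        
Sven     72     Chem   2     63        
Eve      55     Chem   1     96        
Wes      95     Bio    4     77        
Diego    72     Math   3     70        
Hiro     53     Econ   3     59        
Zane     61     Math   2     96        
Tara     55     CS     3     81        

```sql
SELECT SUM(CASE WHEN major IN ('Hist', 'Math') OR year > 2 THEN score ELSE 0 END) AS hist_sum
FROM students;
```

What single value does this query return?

student=Quinn: ✓ → 48
student=Gus: ✓ → 88
student=Kai: ✓ → 62
student=Mira: ✓ → 76
student=Uma: ✓ → 85
student=Alice: ✓ → 94
student=Sven: ✗
student=Eve: ✗
student=Wes: ✓ → 95
student=Diego: ✓ → 72
student=Hiro: ✓ → 53
student=Zane: ✓ → 61
student=Tara: ✓ → 55
hist_sum = 48 + 88 + 62 + 76 + 85 + 94 + 95 + 72 + 53 + 61 + 55 = 789

789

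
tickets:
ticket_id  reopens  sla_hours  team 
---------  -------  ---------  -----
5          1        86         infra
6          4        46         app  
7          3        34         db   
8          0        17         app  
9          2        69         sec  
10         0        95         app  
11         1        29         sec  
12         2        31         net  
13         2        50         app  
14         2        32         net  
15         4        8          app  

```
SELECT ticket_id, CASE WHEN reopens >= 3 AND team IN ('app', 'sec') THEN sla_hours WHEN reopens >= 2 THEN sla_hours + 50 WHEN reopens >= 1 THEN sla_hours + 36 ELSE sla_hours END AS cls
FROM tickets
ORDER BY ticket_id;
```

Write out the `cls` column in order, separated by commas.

ticket_id=5: reopens >= 1 → 122
ticket_id=6: reopens >= 3 AND team IN ('app', 'sec') → 46
ticket_id=7: reopens >= 2 → 84
ticket_id=8: ELSE → 17
ticket_id=9: reopens >= 2 → 119
ticket_id=10: ELSE → 95
ticket_id=11: reopens >= 1 → 65
ticket_id=12: reopens >= 2 → 81
ticket_id=13: reopens >= 2 → 100
ticket_id=14: reopens >= 2 → 82
ticket_id=15: reopens >= 3 AND team IN ('app', 'sec') → 8

122, 46, 84, 17, 119, 95, 65, 81, 100, 82, 8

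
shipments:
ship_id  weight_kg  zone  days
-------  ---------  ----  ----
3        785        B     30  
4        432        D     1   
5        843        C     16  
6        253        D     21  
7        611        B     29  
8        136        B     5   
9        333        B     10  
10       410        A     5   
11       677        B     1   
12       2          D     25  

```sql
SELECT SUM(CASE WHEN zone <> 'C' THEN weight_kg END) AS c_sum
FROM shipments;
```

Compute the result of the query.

3639

ship_id=3: ✓ → 785
ship_id=4: ✓ → 432
ship_id=5: ✗
ship_id=6: ✓ → 253
ship_id=7: ✓ → 611
ship_id=8: ✓ → 136
ship_id=9: ✓ → 333
ship_id=10: ✓ → 410
ship_id=11: ✓ → 677
ship_id=12: ✓ → 2
c_sum = 785 + 432 + 253 + 611 + 136 + 333 + 410 + 677 + 2 = 3639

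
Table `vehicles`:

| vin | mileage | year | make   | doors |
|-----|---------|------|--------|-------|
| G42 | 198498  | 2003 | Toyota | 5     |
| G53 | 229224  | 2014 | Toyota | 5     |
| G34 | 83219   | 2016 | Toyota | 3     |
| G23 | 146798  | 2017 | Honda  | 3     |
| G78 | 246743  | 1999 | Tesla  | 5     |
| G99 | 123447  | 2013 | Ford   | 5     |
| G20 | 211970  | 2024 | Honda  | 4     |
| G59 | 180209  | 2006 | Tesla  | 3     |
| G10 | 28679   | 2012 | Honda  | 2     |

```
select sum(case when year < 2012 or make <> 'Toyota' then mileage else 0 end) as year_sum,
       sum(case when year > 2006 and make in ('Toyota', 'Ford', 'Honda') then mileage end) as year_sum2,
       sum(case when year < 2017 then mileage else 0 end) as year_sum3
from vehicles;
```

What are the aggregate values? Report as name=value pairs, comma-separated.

year_sum=1136344, year_sum2=823337, year_sum3=1090019

[year_sum: year < 2012 or make <> 'Toyota']
vin=G42: ✓ → 198498
vin=G53: ✗
vin=G34: ✗
vin=G23: ✓ → 146798
vin=G78: ✓ → 246743
vin=G99: ✓ → 123447
vin=G20: ✓ → 211970
vin=G59: ✓ → 180209
vin=G10: ✓ → 28679
year_sum = 198498 + 146798 + 246743 + 123447 + 211970 + 180209 + 28679 = 1136344
—
[year_sum2: year > 2006 and make in ('Toyota', 'Ford', 'Honda')]
vin=G42: ✗
vin=G53: ✓ → 229224
vin=G34: ✓ → 83219
vin=G23: ✓ → 146798
vin=G78: ✗
vin=G99: ✓ → 123447
vin=G20: ✓ → 211970
vin=G59: ✗
vin=G10: ✓ → 28679
year_sum2 = 229224 + 83219 + 146798 + 123447 + 211970 + 28679 = 823337
—
[year_sum3: year < 2017]
vin=G42: ✓ → 198498
vin=G53: ✓ → 229224
vin=G34: ✓ → 83219
vin=G23: ✗
vin=G78: ✓ → 246743
vin=G99: ✓ → 123447
vin=G20: ✗
vin=G59: ✓ → 180209
vin=G10: ✓ → 28679
year_sum3 = 198498 + 229224 + 83219 + 246743 + 123447 + 180209 + 28679 = 1090019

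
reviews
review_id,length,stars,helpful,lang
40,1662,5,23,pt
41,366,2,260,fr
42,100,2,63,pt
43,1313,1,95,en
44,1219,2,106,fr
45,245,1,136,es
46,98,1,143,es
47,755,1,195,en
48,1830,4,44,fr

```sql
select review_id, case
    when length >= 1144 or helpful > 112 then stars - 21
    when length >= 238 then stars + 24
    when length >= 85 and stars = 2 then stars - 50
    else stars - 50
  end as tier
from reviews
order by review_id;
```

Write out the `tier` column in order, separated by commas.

-16, -19, -48, -20, -19, -20, -20, -20, -17

review_id=40: length >= 1144 or helpful > 112 → -16
review_id=41: length >= 1144 or helpful > 112 → -19
review_id=42: length >= 85 and stars = 2 → -48
review_id=43: length >= 1144 or helpful > 112 → -20
review_id=44: length >= 1144 or helpful > 112 → -19
review_id=45: length >= 1144 or helpful > 112 → -20
review_id=46: length >= 1144 or helpful > 112 → -20
review_id=47: length >= 1144 or helpful > 112 → -20
review_id=48: length >= 1144 or helpful > 112 → -17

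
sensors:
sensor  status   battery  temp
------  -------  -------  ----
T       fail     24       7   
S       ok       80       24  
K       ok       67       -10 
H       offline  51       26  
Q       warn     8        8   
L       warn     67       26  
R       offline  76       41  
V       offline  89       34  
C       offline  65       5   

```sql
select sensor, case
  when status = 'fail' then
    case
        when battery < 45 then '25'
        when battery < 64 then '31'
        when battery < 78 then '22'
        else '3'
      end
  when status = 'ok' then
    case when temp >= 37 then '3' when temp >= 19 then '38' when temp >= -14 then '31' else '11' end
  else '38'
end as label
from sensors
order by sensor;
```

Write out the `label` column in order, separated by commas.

sensor=C: status='offline' → outer ELSE → 38
sensor=H: status='offline' → outer ELSE → 38
sensor=K: status='ok' → inner[temp >= -14] → 31
sensor=L: status='warn' → outer ELSE → 38
sensor=Q: status='warn' → outer ELSE → 38
sensor=R: status='offline' → outer ELSE → 38
sensor=S: status='ok' → inner[temp >= 19] → 38
sensor=T: status='fail' → inner[battery < 45] → 25
sensor=V: status='offline' → outer ELSE → 38

38, 38, 31, 38, 38, 38, 38, 25, 38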